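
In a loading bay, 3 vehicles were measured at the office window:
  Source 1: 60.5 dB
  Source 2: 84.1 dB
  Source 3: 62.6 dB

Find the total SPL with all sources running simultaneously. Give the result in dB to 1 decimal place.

84.1 dB

Converting to relative power and adding: 10^(60.5/10) + 10^(84.1/10) + 10^(62.6/10) = 2.6e+08.
Combined level = 10 log₁₀(2.6e+08) = 84.1 dB.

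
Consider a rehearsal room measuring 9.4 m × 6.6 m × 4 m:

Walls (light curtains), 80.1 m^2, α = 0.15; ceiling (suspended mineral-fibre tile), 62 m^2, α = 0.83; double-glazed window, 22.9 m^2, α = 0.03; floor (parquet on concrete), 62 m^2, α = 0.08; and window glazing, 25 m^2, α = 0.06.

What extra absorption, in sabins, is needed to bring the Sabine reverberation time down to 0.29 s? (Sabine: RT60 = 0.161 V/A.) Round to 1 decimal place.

Equivalent absorption area: A₁ = 80.1·0.15 + 62·0.83 + 22.9·0.03 + 62·0.08 + 25·0.06 = 70.622 m^2.
For T = 0.29 s, need A₂ = 0.161·V/T = 0.161·248.16/0.29 = 137.772 sabins.
ΔA = A₂ − A₁ = 137.772 − 70.622 = 67.1 sabins.

67.1 sabins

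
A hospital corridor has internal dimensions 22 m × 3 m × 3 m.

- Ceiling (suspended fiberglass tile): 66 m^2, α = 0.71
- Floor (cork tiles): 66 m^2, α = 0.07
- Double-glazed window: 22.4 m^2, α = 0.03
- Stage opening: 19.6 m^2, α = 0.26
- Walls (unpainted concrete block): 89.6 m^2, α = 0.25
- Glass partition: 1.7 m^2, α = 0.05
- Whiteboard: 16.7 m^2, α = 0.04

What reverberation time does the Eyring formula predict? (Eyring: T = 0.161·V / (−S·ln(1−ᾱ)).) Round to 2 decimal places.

Total surface area S = 66 + 66 + 22.4 + 19.6 + 89.6 + 1.7 + 16.7 = 282.0 m^2.
Absorption A = 66·0.71 + 66·0.07 + 22.4·0.03 + 19.6·0.26 + 89.6·0.25 + 1.7·0.05 + 16.7·0.04 = 80.401 sabins.
ᾱ = 80.401 / 282.0 = 0.2851.
−S·ln(1−ᾱ) = −282.0 × ln(1 − 0.2851) = 94.643.
V = 22 × 3 × 3 = 198 m³.
T = 0.161·V/[−S·ln(1−ᾱ)] = 0.161·198/94.643 = 0.34 s.

0.34 s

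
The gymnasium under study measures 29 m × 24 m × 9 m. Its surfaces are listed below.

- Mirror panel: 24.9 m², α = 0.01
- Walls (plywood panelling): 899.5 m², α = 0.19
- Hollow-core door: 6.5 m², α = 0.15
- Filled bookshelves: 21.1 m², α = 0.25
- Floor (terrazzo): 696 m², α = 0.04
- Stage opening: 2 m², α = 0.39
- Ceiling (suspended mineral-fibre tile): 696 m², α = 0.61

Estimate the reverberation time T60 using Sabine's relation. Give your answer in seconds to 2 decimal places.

1.60 s

Total absorption A = 24.9·0.01 + 899.5·0.19 + 6.5·0.15 + 21.1·0.25 + 696·0.04 + 2·0.39 + 696·0.61
  = 0.249 + 170.905 + 0.975 + 5.275 + 27.840 + 0.780 + 424.560 = 630.584 m² sabins.
Room volume: 6264 m³.
T = 0.161 V/A = 0.161·6264/630.584 = 1.60 s.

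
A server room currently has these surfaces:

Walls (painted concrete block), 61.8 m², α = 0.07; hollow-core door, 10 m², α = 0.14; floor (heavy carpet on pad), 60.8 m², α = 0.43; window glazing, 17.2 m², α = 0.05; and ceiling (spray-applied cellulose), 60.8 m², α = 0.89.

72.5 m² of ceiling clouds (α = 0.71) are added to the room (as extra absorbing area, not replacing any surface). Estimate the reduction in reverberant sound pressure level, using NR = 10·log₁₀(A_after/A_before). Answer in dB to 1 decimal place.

A_before = Σ Sᵢαᵢ = 61.8×0.07 + 10×0.14 + 60.8×0.43 + 17.2×0.05 + 60.8×0.89 = 86.842 sabins.
Added absorption = 72.5 × 0.71 = 51.475 sabins.
New total A_after = 138.317 sabins.
Reduction = 10 log₁₀(A_after/A_before) = 10 log₁₀(1.5927) = 2.0 dB.

2.0 dB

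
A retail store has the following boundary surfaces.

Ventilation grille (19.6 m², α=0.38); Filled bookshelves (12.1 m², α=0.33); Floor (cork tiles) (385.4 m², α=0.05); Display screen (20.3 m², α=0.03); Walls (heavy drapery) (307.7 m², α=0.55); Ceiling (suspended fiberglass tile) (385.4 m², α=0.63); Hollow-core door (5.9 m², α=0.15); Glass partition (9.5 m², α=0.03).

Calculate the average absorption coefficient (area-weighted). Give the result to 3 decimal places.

S = Σ Sᵢ = 19.6 + 12.1 + 385.4 + 20.3 + 307.7 + 385.4 + 5.9 + 9.5 = 1145.9 m².
A = 19.6*0.38 + 12.1*0.33 + 385.4*0.05 + 20.3*0.03 + 307.7*0.55 + 385.4*0.63 + 5.9*0.15 + 9.5*0.03 = 444.527 sabins.
ᾱ = 444.527 / 1145.9 = 0.388.

0.388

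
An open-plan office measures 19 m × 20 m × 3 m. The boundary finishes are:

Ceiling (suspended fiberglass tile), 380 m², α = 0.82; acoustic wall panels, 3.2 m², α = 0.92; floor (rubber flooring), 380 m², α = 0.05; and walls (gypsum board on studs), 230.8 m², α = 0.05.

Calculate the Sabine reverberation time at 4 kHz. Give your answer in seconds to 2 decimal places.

A = Σ Sᵢαᵢ = 380*0.82 + 3.2*0.92 + 380*0.05 + 230.8*0.05 = 345.084 sabins.
Volume V = 19 × 20 × 3 = 1140 m³.
Sabine: RT60 = 0.161 × 1140 / 345.084 = 0.53 s.

0.53 seconds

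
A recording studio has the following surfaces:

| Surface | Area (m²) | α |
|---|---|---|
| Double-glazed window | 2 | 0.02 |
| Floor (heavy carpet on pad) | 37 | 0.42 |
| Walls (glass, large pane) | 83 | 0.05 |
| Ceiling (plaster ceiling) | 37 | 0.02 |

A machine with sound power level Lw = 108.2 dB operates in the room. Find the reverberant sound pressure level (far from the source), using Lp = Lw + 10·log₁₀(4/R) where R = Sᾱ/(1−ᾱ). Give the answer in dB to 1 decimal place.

A = 20.470 sabins; S = 159.0 m².
ᾱ = 20.470/159.0 = 0.1287; R = Sᾱ/(1−ᾱ) = 20.470/(1−0.1287) = 23.494 m².
Lp = Lw + 10 log₁₀(4/R) = 108.2 -7.69 = 100.5 dB.

100.5 dB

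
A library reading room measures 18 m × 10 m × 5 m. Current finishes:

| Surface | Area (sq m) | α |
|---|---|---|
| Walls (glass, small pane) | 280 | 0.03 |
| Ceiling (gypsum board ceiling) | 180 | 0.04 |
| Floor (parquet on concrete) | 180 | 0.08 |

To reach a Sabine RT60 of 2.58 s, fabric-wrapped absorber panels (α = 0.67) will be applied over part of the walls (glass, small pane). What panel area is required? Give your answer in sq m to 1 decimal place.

40.9

A₁ = Σ Sᵢαᵢ = 280·0.03 + 180·0.04 + 180·0.08 = 30.000 sabins.
V = 900 m³. Target absorption A₂ = 0.161 × 900 / 2.58 = 56.163 sabins.
Absorption to add: 56.163 − 30.000 = 26.163 sabins.
Each sq m of panel replacing the walls (glass, small pane) adds (0.67 − 0.03) = 0.64 sabins.
Area = ΔA/Δα = 26.163/0.64 = 40.9 sq m.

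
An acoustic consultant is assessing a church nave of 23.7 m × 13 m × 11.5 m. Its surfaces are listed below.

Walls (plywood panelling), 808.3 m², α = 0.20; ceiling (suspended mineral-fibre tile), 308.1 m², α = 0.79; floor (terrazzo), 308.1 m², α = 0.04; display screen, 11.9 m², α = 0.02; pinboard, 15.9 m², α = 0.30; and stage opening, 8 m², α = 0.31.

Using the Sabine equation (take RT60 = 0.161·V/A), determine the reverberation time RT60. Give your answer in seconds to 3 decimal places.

Summing Sᵢαᵢ: 161.660 + 243.399 + 12.324 + 0.238 + 4.770 + 2.480 → A = 424.871 sabins.
V = 23.7·13·11.5 = 3543.15 m³.
T = 0.161 V/A = 0.161·3543.15/424.871 = 1.343 s.

1.343 seconds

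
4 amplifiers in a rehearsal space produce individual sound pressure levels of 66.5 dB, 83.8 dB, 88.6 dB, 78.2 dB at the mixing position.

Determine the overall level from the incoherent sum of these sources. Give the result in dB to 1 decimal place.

Σ 10^(Lᵢ/10) = 1.035e+09.
Combined level = 10 log₁₀(1.035e+09) = 90.1 dB.

90.1 dB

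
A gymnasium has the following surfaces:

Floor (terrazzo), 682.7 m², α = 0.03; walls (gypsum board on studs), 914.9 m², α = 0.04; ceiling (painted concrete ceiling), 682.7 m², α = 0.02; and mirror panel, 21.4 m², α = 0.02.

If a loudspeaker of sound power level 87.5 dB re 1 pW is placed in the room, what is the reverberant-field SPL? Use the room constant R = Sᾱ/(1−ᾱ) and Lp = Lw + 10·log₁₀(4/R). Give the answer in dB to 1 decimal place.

74.9 dB

Σ(Sᵢαᵢ) = 682.7·0.03 + 914.9·0.04 + 682.7·0.02 + 21.4·0.02 = 71.159; total area S = 2301.7 m².
ᾱ = 71.159/2301.7 = 0.0309; R = Sᾱ/(1−ᾱ) = 71.159/(1−0.0309) = 73.428 m².
Lp = 87.5 + 10·log₁₀(4/73.428) = 87.5 + (-12.64) = 74.9 dB.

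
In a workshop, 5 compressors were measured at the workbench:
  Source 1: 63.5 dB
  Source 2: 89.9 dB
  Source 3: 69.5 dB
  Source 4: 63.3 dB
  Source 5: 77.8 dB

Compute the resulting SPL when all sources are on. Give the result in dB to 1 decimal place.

Σ 10^(Lᵢ/10) = 1.051e+09.
Combined level = 10 log₁₀(1.051e+09) = 90.2 dB.

90.2 dB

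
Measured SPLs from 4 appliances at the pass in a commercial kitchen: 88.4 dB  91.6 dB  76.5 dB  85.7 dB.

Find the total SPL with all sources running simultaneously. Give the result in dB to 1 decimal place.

Σ 10^(Lᵢ/10) = 2.553e+09.
Combined level = 10 log₁₀(2.553e+09) = 94.1 dB.

94.1 dB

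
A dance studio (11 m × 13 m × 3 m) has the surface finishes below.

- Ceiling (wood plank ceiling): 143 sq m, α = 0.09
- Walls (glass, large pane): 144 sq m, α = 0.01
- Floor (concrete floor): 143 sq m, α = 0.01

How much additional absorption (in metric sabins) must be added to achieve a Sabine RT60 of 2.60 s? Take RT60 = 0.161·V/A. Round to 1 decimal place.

Total absorption A₁ = 143*0.09 + 144*0.01 + 143*0.01
  = 12.870 + 1.440 + 1.430 = 15.740 sq m sabins.
For T = 2.60 s, need A₂ = 0.161·V/T = 0.161·429/2.60 = 26.565 sabins.
Shortfall: 26.565 − 15.740 = 10.8 sabins.

10.8 sabins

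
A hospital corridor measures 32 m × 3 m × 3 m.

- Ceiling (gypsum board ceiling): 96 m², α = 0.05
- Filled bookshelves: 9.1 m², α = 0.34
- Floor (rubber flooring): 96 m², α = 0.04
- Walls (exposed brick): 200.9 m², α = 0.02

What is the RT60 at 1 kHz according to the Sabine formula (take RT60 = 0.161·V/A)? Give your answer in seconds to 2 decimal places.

2.94 s

Summing Sᵢαᵢ: 4.800 + 3.094 + 3.840 + 4.018 → A = 15.752 sabins.
Room volume: 288 m³.
Sabine: RT60 = 0.161 × 288 / 15.752 = 2.94 s.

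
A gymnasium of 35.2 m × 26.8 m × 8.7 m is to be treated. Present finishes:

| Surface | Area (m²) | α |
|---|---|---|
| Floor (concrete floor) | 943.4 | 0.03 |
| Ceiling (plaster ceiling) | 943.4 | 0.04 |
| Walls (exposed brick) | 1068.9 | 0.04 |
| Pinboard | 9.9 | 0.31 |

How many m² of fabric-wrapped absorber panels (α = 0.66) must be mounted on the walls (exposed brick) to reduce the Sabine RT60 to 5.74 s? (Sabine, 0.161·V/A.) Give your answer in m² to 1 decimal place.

190.9

Total absorption A₁ = 943.4×0.03 + 943.4×0.04 + 1068.9×0.04 + 9.9×0.31
  = 28.302 + 37.736 + 42.756 + 3.069 = 111.863 m² sabins.
Required A₂ = 0.161·8207.232/5.74 = 230.203 sabins.
Absorption to add: 230.203 − 111.863 = 118.340 sabins.
Each m² of panel replacing the walls (exposed brick) adds (0.66 − 0.04) = 0.62 sabins.
Area = ΔA/Δα = 118.340/0.62 = 190.9 m².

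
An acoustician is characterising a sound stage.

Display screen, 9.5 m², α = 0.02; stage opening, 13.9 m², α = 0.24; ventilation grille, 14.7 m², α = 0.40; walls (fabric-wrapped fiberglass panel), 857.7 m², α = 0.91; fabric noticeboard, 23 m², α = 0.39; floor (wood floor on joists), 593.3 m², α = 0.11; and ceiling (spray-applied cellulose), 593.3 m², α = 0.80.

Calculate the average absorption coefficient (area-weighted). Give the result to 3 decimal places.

0.636

S = Σ Sᵢ = 9.5 + 13.9 + 14.7 + 857.7 + 23 + 593.3 + 593.3 = 2105.4 m².
A = 9.5×0.02 + 13.9×0.24 + 14.7×0.40 + 857.7×0.91 + 23×0.39 + 593.3×0.11 + 593.3×0.80 = 1338.786 sabins.
ᾱ = 1338.786 / 2105.4 = 0.636.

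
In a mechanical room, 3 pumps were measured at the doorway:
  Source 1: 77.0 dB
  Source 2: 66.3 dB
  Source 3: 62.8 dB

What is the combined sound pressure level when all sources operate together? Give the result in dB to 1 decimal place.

Σ 10^(Lᵢ/10) = 5.629e+07.
L_total = 10·log₁₀(5.629e+07) = 77.5 dB.

77.5 dB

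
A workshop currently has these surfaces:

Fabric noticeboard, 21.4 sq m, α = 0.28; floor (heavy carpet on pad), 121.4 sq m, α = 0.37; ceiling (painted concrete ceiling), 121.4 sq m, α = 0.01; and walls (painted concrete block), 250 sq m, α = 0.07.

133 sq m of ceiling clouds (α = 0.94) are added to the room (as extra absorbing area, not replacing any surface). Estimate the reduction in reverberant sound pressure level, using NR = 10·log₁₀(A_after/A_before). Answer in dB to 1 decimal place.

4.5 dB

Summing Sᵢαᵢ: 5.992 + 44.918 + 1.214 + 17.500 → A_before = 69.624 sabins.
Treatment contributes 133·0.94 = 125.020 sabins.
New total A_after = 194.644 sabins.
Reduction = 10 log₁₀(A_after/A_before) = 10 log₁₀(2.7956) = 4.5 dB.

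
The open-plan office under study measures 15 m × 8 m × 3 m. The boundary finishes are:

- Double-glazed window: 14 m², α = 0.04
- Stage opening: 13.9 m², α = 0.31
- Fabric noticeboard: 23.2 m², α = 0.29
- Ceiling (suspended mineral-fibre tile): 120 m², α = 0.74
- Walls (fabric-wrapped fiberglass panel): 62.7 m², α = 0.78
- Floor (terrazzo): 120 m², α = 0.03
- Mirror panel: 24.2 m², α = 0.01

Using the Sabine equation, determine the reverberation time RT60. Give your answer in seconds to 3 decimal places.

0.378 s

Summing Sᵢαᵢ: 0.560 + 4.309 + 6.728 + 88.800 + 48.906 + 3.600 + 0.242 → A = 153.145 sabins.
Room volume: 360 m³.
T = 0.161 V/A = 0.161·360/153.145 = 0.378 s.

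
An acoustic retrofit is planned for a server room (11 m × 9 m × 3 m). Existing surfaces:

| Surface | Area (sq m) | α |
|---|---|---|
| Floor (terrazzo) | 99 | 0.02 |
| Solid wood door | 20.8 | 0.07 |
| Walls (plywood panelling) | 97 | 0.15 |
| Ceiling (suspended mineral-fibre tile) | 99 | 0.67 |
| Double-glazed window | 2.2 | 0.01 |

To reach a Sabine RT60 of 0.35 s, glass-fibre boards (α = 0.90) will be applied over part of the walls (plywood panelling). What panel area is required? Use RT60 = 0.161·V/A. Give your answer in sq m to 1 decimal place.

Summing Sᵢαᵢ: 1.980 + 1.456 + 14.550 + 66.330 + 0.022 → A₁ = 84.338 sabins.
V = 297 m³. Target absorption A₂ = 0.161 × 297 / 0.35 = 136.620 sabins.
ΔA needed = 136.620 − 84.338 = 52.282 sabins.
Net gain per sq m: Δα = 0.90 − 0.15 = 0.75.
Area = ΔA/Δα = 52.282/0.75 = 69.7 sq m.

69.7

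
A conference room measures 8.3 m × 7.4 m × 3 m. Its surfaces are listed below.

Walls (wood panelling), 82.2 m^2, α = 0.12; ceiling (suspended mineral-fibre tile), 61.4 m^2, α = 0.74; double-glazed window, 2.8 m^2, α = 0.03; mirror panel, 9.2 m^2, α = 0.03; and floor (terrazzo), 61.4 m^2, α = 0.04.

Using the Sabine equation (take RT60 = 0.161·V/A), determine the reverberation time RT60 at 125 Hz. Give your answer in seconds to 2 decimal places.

0.51 s

Equivalent absorption area: A = 82.2·0.12 + 61.4·0.74 + 2.8·0.03 + 9.2·0.03 + 61.4·0.04 = 58.116 m^2.
Volume V = 8.3 × 7.4 × 3 = 184.26 m³.
T = 0.161 V/A = 0.161·184.26/58.116 = 0.51 s.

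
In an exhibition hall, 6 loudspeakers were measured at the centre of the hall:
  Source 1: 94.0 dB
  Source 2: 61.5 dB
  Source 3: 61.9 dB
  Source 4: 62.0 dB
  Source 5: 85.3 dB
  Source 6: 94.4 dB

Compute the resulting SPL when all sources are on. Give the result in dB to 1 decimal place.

Σ 10^(Lᵢ/10) = 5.61e+09.
L_total = 10·log₁₀(5.61e+09) = 97.5 dB.

97.5 dB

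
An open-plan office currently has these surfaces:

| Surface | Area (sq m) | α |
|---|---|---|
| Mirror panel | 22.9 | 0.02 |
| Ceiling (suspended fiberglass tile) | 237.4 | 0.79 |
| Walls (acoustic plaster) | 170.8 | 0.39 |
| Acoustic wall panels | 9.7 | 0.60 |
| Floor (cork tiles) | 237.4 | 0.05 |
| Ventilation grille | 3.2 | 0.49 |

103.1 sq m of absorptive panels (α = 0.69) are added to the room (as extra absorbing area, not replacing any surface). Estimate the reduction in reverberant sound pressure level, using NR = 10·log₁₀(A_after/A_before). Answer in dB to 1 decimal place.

Summing Sᵢαᵢ: 0.458 + 187.546 + 66.612 + 5.820 + 11.870 + 1.568 → A_before = 273.874 sabins.
Treatment contributes 103.1·0.69 = 71.139 sabins.
New total A_after = 345.013 sabins.
Reduction = 10 log₁₀(A_after/A_before) = 10 log₁₀(1.2598) = 1.0 dB.

1.0 dB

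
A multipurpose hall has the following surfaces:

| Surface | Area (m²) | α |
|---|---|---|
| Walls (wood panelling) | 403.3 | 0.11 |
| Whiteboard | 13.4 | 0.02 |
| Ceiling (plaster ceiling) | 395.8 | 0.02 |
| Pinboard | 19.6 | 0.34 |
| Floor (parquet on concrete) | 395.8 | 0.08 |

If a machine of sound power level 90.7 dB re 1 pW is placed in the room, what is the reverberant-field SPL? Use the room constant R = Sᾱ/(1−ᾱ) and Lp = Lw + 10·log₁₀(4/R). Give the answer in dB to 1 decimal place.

76.8 dB

A = 90.875 sabins; S = 1227.9 m².
ᾱ = 0.0740, so room constant R = A/(1−ᾱ) = 98.137 m².
Lp = Lw + 10 log₁₀(4/R) = 90.7 -13.90 = 76.8 dB.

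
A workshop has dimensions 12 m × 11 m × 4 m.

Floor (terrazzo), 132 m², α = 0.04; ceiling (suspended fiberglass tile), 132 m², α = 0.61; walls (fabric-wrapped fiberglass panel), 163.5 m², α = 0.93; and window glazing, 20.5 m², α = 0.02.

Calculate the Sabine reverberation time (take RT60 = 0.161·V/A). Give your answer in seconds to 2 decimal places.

0.36 seconds

A = Σ Sᵢαᵢ = 132*0.04 + 132*0.61 + 163.5*0.93 + 20.5*0.02 = 238.265 sabins.
Volume V = 12 × 11 × 4 = 528 m³.
Sabine: RT60 = 0.161 × 528 / 238.265 = 0.36 s.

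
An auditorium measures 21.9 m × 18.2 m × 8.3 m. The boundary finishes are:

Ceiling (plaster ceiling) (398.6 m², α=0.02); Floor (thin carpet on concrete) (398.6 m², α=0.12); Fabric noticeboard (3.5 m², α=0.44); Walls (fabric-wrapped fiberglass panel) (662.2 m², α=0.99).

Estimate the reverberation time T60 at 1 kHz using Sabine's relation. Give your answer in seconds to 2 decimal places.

A = Σ Sᵢαᵢ = 398.6×0.02 + 398.6×0.12 + 3.5×0.44 + 662.2×0.99 = 712.922 sabins.
Room volume: 3308.214 m³.
RT60 = 0.161 · V / A = 0.161 × 3308.214 / 712.922 = 0.75 s.

0.75 sec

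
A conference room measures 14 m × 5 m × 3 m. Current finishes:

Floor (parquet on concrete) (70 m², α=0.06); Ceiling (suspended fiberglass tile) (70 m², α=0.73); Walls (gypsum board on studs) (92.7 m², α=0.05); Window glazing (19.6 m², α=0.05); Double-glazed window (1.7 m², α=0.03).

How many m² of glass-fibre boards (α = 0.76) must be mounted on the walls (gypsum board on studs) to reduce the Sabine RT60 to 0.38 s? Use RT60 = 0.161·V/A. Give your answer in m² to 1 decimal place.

Equivalent absorption area: A₁ = 70·0.06 + 70·0.73 + 92.7·0.05 + 19.6·0.05 + 1.7·0.03 = 60.966 m².
V = 210 m³. Target absorption A₂ = 0.161 × 210 / 0.38 = 88.974 sabins.
ΔA needed = 88.974 − 60.966 = 28.008 sabins.
Net gain per m²: Δα = 0.76 − 0.05 = 0.71.
Area = ΔA/Δα = 28.008/0.71 = 39.4 m².

39.4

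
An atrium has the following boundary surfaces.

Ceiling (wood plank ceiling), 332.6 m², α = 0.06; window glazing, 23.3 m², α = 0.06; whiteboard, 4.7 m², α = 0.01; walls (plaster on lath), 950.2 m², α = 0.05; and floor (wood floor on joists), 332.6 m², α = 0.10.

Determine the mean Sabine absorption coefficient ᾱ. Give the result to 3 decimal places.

S = Σ Sᵢ = 332.6 + 23.3 + 4.7 + 950.2 + 332.6 = 1643.4 m².
Weighted sum Σ Sα = 102.171.
ᾱ = 102.171 / 1643.4 = 0.062.

0.062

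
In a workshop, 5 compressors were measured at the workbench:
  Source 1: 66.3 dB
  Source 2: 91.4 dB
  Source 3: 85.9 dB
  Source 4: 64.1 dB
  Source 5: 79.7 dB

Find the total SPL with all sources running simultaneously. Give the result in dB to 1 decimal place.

92.7 dB

Sum in the linear (power) domain: Σ 10^(Lᵢ/10) = 10^(66.3/10) + 10^(91.4/10) + 10^(85.9/10) + 10^(64.1/10) + 10^(79.7/10) = 1.87e+09.
Combined level = 10 log₁₀(1.87e+09) = 92.7 dB.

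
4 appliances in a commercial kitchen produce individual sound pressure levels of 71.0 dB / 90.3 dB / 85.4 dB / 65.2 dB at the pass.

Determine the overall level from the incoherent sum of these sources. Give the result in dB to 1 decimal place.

Converting to relative power and adding: 10^(71.0/10) + 10^(90.3/10) + 10^(85.4/10) + 10^(65.2/10) = 1.434e+09.
Combined level = 10 log₁₀(1.434e+09) = 91.6 dB.

91.6 dB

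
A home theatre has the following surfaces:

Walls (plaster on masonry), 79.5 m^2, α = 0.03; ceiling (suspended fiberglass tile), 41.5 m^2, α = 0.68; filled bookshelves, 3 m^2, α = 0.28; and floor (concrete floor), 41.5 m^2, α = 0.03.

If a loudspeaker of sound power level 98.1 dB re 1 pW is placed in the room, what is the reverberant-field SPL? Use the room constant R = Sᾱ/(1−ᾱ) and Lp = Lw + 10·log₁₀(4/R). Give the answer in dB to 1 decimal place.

88.0 dB

Σ(Sᵢαᵢ) = 79.5×0.03 + 41.5×0.68 + 3×0.28 + 41.5×0.03 = 32.690; total area S = 165.5 m^2.
ᾱ = 32.690/165.5 = 0.1975; R = Sᾱ/(1−ᾱ) = 32.690/(1−0.1975) = 40.735 m^2.
Lp = Lw + 10 log₁₀(4/R) = 98.1 -10.08 = 88.0 dB.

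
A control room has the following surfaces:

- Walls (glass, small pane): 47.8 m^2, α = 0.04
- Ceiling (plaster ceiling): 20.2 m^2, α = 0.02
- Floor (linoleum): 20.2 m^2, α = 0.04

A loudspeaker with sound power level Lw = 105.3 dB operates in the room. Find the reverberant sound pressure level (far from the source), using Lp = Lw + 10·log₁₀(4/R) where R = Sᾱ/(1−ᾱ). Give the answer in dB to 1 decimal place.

Σ(Sᵢαᵢ) = 47.8×0.04 + 20.2×0.02 + 20.2×0.04 = 3.124; total area S = 88.2 m^2.
ᾱ = 0.0354, so room constant R = A/(1−ᾱ) = 3.239 m^2.
Lp = Lw + 10 log₁₀(4/R) = 105.3 +0.92 = 106.2 dB.

106.2 dB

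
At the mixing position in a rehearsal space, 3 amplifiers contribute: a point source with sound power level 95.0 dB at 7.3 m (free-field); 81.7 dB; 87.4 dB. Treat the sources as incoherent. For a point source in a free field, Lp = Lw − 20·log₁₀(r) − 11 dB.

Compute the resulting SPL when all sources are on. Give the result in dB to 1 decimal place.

88.5 dB

Source at 7.3 m: Lp = 95.0 − 20·log₁₀(7.3) − 11 = 66.7 dB.
Σ 10^(Lᵢ/10) = 7.021e+08.
Back to dB: 10·log₁₀ Σ = 88.5 dB.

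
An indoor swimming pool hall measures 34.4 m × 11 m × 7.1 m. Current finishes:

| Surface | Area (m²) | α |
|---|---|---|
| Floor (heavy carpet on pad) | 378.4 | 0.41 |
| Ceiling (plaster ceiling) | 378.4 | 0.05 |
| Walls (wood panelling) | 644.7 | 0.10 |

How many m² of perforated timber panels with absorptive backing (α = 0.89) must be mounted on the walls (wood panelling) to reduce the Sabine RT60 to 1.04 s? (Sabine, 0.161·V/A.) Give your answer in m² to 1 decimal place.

Summing Sᵢαᵢ: 155.144 + 18.920 + 64.470 → A₁ = 238.534 sabins.
Required A₂ = 0.161·2686.64/1.04 = 415.913 sabins.
ΔA needed = 415.913 − 238.534 = 177.379 sabins.
Each m² of panel replacing the walls (wood panelling) adds (0.89 − 0.10) = 0.79 sabins.
Area = ΔA/Δα = 177.379/0.79 = 224.5 m².

224.5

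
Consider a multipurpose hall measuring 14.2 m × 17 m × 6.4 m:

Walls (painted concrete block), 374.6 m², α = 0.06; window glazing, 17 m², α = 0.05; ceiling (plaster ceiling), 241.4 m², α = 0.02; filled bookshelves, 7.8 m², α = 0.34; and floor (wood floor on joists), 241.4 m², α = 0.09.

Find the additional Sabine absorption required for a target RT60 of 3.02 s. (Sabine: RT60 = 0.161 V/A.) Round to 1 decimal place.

Equivalent absorption area: A₁ = 374.6·0.06 + 17·0.05 + 241.4·0.02 + 7.8·0.34 + 241.4·0.09 = 52.532 m².
V = 1544.96 m³. Required absorption A₂ = 0.161 × 1544.96 / 3.02 = 82.364 sabins.
Shortfall: 82.364 − 52.532 = 29.8 sabins.

29.8 sabins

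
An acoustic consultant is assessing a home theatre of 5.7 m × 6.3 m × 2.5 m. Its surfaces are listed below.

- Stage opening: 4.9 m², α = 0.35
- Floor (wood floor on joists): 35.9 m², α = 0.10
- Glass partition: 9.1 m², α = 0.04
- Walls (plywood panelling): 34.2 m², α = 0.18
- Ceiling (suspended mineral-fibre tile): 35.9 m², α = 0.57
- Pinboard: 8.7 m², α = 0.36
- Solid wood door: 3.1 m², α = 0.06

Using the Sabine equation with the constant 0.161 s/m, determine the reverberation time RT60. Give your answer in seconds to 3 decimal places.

Total absorption A = 4.9·0.35 + 35.9·0.10 + 9.1·0.04 + 34.2·0.18 + 35.9·0.57 + 8.7·0.36 + 3.1·0.06
  = 1.715 + 3.590 + 0.364 + 6.156 + 20.463 + 3.132 + 0.186 = 35.606 m² sabins.
V = 5.7·6.3·2.5 = 89.775 m³.
RT60 = 0.161 · V / A = 0.161 × 89.775 / 35.606 = 0.406 s.

0.406 s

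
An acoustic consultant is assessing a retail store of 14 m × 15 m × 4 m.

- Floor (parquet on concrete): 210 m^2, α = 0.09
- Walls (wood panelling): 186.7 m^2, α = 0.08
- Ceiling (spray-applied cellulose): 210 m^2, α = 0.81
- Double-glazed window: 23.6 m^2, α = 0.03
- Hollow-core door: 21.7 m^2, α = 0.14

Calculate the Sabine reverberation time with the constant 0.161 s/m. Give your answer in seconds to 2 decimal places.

0.65 sec

Summing Sᵢαᵢ: 18.900 + 14.936 + 170.100 + 0.708 + 3.038 → A = 207.682 sabins.
Volume V = 14 × 15 × 4 = 840 m³.
T = 0.161 V/A = 0.161·840/207.682 = 0.65 s.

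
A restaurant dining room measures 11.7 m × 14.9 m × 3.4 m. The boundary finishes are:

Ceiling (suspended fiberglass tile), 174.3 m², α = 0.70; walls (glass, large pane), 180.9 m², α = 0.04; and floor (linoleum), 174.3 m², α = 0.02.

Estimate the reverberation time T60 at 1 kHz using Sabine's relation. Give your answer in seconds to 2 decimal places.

0.72 s

A = Σ Sᵢαᵢ = 174.3·0.70 + 180.9·0.04 + 174.3·0.02 = 132.732 sabins.
Volume V = 11.7 × 14.9 × 3.4 = 592.722 m³.
RT60 = 0.161 · V / A = 0.161 × 592.722 / 132.732 = 0.72 s.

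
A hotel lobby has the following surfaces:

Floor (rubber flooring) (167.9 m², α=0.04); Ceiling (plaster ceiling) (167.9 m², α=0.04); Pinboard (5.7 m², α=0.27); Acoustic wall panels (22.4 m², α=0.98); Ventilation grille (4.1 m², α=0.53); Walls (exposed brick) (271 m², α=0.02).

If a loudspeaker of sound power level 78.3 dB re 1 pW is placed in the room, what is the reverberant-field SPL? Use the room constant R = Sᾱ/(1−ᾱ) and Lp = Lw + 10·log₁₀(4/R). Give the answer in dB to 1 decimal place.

Σ(Sᵢαᵢ) = 167.9·0.04 + 167.9·0.04 + 5.7·0.27 + 22.4·0.98 + 4.1·0.53 + 271·0.02 = 44.516; total area S = 639.0 m².
ᾱ = 44.516/639.0 = 0.0697; R = Sᾱ/(1−ᾱ) = 44.516/(1−0.0697) = 47.851 m².
Lp = Lw + 10 log₁₀(4/R) = 78.3 -10.78 = 67.5 dB.

67.5 dB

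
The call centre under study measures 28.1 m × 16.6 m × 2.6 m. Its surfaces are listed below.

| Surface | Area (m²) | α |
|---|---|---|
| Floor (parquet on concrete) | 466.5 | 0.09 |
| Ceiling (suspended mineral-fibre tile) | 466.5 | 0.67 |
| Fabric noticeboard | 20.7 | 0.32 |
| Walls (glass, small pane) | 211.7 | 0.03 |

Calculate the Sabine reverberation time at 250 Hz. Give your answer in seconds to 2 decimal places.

A = Σ Sᵢαᵢ = 466.5*0.09 + 466.5*0.67 + 20.7*0.32 + 211.7*0.03 = 367.515 sabins.
Volume V = 28.1 × 16.6 × 2.6 = 1212.796 m³.
Sabine: RT60 = 0.161 × 1212.796 / 367.515 = 0.53 s.

0.53 s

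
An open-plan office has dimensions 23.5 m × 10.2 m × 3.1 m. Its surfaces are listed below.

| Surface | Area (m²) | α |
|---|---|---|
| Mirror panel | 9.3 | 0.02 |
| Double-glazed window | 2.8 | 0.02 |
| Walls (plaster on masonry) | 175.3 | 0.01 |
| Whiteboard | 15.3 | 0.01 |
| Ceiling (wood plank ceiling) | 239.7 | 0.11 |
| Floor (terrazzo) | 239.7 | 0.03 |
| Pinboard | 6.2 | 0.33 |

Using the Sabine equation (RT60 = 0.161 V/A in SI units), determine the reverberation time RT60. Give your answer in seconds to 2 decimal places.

A = Σ Sᵢαᵢ = 9.3·0.02 + 2.8·0.02 + 175.3·0.01 + 15.3·0.01 + 239.7·0.11 + 239.7·0.03 + 6.2·0.33 = 37.752 sabins.
Room volume: 743.07 m³.
T = 0.161 V/A = 0.161·743.07/37.752 = 3.17 s.

3.17 s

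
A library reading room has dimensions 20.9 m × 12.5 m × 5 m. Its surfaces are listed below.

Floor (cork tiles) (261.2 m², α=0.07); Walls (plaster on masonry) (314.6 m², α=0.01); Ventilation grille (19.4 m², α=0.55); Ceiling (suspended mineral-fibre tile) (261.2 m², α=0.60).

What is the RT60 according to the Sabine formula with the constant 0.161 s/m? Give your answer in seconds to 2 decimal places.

A = Σ Sᵢαᵢ = 261.2·0.07 + 314.6·0.01 + 19.4·0.55 + 261.2·0.60 = 188.820 sabins.
Room volume: 1306.25 m³.
Sabine: RT60 = 0.161 × 1306.25 / 188.820 = 1.11 s.

1.11 s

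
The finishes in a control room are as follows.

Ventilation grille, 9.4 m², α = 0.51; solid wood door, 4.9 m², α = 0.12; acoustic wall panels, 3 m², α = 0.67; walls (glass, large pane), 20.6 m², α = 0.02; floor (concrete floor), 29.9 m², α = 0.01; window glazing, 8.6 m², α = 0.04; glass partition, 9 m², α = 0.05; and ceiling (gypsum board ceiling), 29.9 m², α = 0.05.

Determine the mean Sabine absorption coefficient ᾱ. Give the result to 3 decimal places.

Total surface area S = 115.3 m².
A = 9.4·0.51 + 4.9·0.12 + 3·0.67 + 20.6·0.02 + 29.9·0.01 + 8.6·0.04 + 9·0.05 + 29.9·0.05 = 10.392 sabins.
ᾱ = 10.392 / 115.3 = 0.090.

0.090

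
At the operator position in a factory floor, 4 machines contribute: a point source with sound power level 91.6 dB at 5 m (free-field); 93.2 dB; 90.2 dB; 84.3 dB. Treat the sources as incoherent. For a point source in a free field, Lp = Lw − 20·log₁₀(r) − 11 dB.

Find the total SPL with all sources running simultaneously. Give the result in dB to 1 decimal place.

Source at 5 m: Lp = 91.6 − 20·log₁₀(5) − 11 = 66.6 dB.
Sum in the linear (power) domain: Σ 10^(Lᵢ/10) = 10^(66.6/10) + 10^(93.2/10) + 10^(90.2/10) + 10^(84.3/10) = 3.41e+09.
L_total = 10·log₁₀(3.41e+09) = 95.3 dB.

95.3 dB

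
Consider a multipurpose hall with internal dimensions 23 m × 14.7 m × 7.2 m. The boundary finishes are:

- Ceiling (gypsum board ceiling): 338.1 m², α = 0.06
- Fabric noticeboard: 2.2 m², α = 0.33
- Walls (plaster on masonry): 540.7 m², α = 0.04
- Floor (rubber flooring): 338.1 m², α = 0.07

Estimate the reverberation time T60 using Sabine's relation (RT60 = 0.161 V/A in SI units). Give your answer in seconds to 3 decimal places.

A = Σ Sᵢαᵢ = 338.1·0.06 + 2.2·0.33 + 540.7·0.04 + 338.1·0.07 = 66.307 sabins.
Room volume: 2434.32 m³.
Sabine: RT60 = 0.161 × 2434.32 / 66.307 = 5.911 s.

5.911 s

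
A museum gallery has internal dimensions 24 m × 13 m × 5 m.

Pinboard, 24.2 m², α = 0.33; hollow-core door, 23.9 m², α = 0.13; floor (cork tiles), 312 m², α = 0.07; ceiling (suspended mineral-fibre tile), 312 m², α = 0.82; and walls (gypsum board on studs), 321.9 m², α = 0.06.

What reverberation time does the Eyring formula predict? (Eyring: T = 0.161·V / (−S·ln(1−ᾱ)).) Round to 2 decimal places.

0.68 seconds

Total surface area S = 24.2 + 23.9 + 312 + 312 + 321.9 = 994.0 m².
Absorption A = 24.2×0.33 + 23.9×0.13 + 312×0.07 + 312×0.82 + 321.9×0.06 = 308.087 sabins.
Mean coefficient ᾱ = A/S = 0.3099.
Eyring denominator: −S ln(1−ᾱ) = 368.693.
V = 24 × 13 × 5 = 1560 m³.
T = 0.161·V/[−S·ln(1−ᾱ)] = 0.161·1560/368.693 = 0.68 s.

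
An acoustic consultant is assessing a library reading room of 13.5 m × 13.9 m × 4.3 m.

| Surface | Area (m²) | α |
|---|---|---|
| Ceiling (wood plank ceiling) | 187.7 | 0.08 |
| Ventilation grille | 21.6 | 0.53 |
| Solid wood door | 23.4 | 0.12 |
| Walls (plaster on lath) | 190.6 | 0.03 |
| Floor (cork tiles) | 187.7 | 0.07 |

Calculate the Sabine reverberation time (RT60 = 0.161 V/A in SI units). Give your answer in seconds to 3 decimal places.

A = Σ Sᵢαᵢ = 187.7·0.08 + 21.6·0.53 + 23.4·0.12 + 190.6·0.03 + 187.7·0.07 = 48.129 sabins.
Room volume: 806.895 m³.
RT60 = 0.161 · V / A = 0.161 × 806.895 / 48.129 = 2.699 s.

2.699 sec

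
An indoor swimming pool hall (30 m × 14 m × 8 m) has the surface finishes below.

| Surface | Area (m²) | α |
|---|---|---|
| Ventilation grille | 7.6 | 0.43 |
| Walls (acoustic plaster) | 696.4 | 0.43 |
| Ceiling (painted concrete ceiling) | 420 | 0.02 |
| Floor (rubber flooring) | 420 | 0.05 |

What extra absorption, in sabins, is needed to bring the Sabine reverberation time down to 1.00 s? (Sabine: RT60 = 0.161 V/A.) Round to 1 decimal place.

Summing Sᵢαᵢ: 3.268 + 299.452 + 8.400 + 21.000 → A₁ = 332.120 sabins.
V = 3360 m³. Required absorption A₂ = 0.161 × 3360 / 1.00 = 540.960 sabins.
Additional absorption ΔA = 540.960 − 332.120 = 208.8 sabins.

208.8 sabins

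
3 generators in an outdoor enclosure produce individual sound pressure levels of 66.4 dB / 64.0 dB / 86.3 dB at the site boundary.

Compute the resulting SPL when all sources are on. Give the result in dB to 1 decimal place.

86.4 dB

Sum in the linear (power) domain: Σ 10^(Lᵢ/10) = 10^(66.4/10) + 10^(64.0/10) + 10^(86.3/10) = 4.335e+08.
Combined level = 10 log₁₀(4.335e+08) = 86.4 dB.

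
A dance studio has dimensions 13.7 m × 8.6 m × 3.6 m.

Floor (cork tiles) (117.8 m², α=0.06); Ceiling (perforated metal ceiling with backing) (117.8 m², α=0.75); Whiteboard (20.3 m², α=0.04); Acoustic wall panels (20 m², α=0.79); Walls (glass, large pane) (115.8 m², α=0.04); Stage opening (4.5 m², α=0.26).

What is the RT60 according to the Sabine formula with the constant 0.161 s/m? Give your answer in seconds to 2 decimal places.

0.58 s

Equivalent absorption area: A = 117.8·0.06 + 117.8·0.75 + 20.3·0.04 + 20·0.79 + 115.8·0.04 + 4.5·0.26 = 117.832 m².
V = 13.7·8.6·3.6 = 424.152 m³.
Sabine: RT60 = 0.161 × 424.152 / 117.832 = 0.58 s.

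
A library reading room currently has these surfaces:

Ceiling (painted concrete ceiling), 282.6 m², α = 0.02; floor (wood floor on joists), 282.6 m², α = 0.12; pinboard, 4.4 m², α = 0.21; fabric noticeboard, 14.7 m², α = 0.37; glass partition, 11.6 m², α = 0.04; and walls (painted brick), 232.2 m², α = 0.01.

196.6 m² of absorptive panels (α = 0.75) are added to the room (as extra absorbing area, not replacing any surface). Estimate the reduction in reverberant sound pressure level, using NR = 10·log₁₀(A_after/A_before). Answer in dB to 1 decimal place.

Summing Sᵢαᵢ: 5.652 + 33.912 + 0.924 + 5.439 + 0.464 + 2.322 → A_before = 48.713 sabins.
Treatment contributes 196.6·0.75 = 147.450 sabins.
A_after = 48.713 + 147.450 = 196.163 sabins.
NR = 10·log₁₀(196.163/48.713) = 6.0 dB.

6.0 dB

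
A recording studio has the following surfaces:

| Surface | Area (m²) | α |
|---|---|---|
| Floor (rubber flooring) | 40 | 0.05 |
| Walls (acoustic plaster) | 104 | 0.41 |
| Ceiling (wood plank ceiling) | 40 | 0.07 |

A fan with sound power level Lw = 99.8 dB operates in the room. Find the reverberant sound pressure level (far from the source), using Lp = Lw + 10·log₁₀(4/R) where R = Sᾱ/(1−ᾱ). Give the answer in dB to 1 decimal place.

Σ(Sᵢαᵢ) = 40×0.05 + 104×0.41 + 40×0.07 = 47.440; total area S = 184.0 m².
ᾱ = 47.440/184.0 = 0.2578; R = Sᾱ/(1−ᾱ) = 47.440/(1−0.2578) = 63.918 m².
Lp = 99.8 + 10·log₁₀(4/63.918) = 99.8 + (-12.04) = 87.8 dB.

87.8 dB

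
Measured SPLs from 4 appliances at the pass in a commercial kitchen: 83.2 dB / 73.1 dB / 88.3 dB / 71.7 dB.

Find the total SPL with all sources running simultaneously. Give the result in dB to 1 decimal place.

89.6 dB

Σ 10^(Lᵢ/10) = 9.202e+08.
Combined level = 10 log₁₀(9.202e+08) = 89.6 dB.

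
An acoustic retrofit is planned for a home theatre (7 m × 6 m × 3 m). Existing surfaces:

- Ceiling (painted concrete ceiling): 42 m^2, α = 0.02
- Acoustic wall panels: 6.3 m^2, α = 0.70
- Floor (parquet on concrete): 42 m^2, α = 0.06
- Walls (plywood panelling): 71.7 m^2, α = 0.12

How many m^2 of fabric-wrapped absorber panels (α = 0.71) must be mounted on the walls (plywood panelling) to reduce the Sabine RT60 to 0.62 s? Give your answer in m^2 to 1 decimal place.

Equivalent absorption area: A₁ = 42*0.02 + 6.3*0.70 + 42*0.06 + 71.7*0.12 = 16.374 m^2.
V = 126 m³. Target absorption A₂ = 0.161 × 126 / 0.62 = 32.719 sabins.
ΔA needed = 32.719 − 16.374 = 16.345 sabins.
Each m^2 of panel replacing the walls (plywood panelling) adds (0.71 − 0.12) = 0.59 sabins.
Area = ΔA/Δα = 16.345/0.59 = 27.7 m^2.

27.7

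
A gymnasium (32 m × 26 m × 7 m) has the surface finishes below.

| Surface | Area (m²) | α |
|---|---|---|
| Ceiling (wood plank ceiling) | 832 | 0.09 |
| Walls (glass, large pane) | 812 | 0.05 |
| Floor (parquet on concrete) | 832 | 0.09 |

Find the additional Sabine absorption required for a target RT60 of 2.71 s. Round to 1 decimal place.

155.6 sabins

Total absorption A₁ = 832·0.09 + 812·0.05 + 832·0.09
  = 74.880 + 40.600 + 74.880 = 190.360 m² sabins.
Target A₂ = 0.161·5824/2.71 = 346.001 sabins (V = 5824 m³).
ΔA = A₂ − A₁ = 346.001 − 190.360 = 155.6 sabins.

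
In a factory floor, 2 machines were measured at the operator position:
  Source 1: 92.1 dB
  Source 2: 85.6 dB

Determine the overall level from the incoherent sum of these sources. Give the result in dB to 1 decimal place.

93.0 dB

Sum in the linear (power) domain: Σ 10^(Lᵢ/10) = 10^(92.1/10) + 10^(85.6/10) = 1.985e+09.
L_total = 10·log₁₀(1.985e+09) = 93.0 dB.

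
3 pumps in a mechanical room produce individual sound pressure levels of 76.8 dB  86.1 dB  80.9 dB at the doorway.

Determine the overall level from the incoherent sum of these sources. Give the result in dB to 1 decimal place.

Σ 10^(Lᵢ/10) = 5.783e+08.
Combined level = 10 log₁₀(5.783e+08) = 87.6 dB.

87.6 dB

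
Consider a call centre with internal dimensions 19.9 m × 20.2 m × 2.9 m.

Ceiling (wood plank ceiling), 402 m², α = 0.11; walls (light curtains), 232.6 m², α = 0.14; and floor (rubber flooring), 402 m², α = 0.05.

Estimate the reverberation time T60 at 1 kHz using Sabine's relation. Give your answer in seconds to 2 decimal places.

1.94 sec

Equivalent absorption area: A = 402*0.11 + 232.6*0.14 + 402*0.05 = 96.884 m².
Volume V = 19.9 × 20.2 × 2.9 = 1165.742 m³.
T = 0.161 V/A = 0.161·1165.742/96.884 = 1.94 s.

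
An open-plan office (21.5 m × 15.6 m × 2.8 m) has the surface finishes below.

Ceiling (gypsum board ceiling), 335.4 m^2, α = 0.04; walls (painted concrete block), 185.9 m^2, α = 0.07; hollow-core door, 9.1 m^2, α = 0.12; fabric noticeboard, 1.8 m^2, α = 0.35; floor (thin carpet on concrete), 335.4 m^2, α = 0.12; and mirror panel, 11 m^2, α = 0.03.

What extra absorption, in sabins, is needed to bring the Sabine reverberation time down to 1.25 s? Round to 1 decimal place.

52.2 sabins

A₁ = Σ Sᵢαᵢ = 335.4*0.04 + 185.9*0.07 + 9.1*0.12 + 1.8*0.35 + 335.4*0.12 + 11*0.03 = 68.729 sabins.
Target A₂ = 0.161·939.12/1.25 = 120.959 sabins (V = 939.12 m³).
Shortfall: 120.959 − 68.729 = 52.2 sabins.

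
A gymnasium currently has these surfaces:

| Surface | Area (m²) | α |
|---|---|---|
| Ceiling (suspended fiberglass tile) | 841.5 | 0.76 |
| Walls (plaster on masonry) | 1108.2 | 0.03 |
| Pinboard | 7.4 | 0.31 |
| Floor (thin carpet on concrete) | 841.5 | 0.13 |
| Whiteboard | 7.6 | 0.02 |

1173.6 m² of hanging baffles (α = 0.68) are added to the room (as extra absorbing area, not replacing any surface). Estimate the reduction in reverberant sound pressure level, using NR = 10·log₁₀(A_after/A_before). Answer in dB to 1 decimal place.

3.0 dB

Total absorption A_before = 841.5·0.76 + 1108.2·0.03 + 7.4·0.31 + 841.5·0.13 + 7.6·0.02
  = 639.540 + 33.246 + 2.294 + 109.395 + 0.152 = 784.627 m² sabins.
Treatment contributes 1173.6·0.68 = 798.048 sabins.
New total A_after = 1582.675 sabins.
NR = 10·log₁₀(1582.675/784.627) = 3.0 dB.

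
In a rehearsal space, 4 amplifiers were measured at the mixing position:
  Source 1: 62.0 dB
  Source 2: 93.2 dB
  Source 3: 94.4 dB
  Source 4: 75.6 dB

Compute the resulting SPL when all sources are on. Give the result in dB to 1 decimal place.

Σ 10^(Lᵢ/10) = 4.881e+09.
Combined level = 10 log₁₀(4.881e+09) = 96.9 dB.

96.9 dB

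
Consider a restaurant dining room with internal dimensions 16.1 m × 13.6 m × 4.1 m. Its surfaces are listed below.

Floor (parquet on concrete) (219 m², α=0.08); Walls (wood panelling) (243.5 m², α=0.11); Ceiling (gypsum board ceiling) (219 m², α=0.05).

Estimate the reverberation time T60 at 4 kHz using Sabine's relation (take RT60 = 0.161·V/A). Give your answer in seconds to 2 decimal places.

2.62 sec

A = Σ Sᵢαᵢ = 219*0.08 + 243.5*0.11 + 219*0.05 = 55.255 sabins.
V = 16.1·13.6·4.1 = 897.736 m³.
T = 0.161 V/A = 0.161·897.736/55.255 = 2.62 s.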